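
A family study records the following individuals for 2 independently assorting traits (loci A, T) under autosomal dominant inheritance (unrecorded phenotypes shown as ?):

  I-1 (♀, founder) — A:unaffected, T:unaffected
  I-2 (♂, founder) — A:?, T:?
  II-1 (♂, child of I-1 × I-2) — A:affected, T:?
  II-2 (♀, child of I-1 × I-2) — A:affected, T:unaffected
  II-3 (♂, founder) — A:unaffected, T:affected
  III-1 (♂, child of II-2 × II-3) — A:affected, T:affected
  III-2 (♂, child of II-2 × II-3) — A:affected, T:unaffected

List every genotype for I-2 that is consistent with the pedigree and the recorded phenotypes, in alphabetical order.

I-2 ∈ {AA Tt, AA tt, Aa Tt, Aa tt}

A/I-1 un ·: aa
A/I-2 ? ·: Aa|AA
A/II-1 aff I-1×I-2: Aa
A/II-2 aff I-1×I-2: Aa
A/II-3 un ·: aa
A/III-1 aff II-2×II-3: Aa
A/III-2 aff II-2×II-3: Aa
⇒ A over [I-1,I-2,II-1,II-2,II-3,III-1,III-2]: 2 consistent
T/I-1 un ·: tt
T/I-2 ? ·: tt|Tt
T/II-1 ? I-1×I-2: tt|Tt
T/II-2 un I-1×I-2: tt
T/II-3 aff ·: Tt
T/III-1 aff II-2×II-3: Tt
T/III-2 un II-2×II-3: tt
⇒ T over [I-1,I-2,II-1,II-2,II-3,III-1,III-2]: 3 consistent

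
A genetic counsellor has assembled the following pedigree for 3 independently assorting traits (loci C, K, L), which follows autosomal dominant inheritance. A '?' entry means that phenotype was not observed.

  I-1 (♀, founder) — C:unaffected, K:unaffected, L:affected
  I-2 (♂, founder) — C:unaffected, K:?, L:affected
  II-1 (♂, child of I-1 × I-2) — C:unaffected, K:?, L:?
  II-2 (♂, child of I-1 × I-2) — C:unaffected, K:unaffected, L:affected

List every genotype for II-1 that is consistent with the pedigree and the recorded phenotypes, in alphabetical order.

C/I-1 un ·: cc
C/I-2 un ·: cc
C/II-1 un I-1×I-2: cc
C/II-2 un I-1×I-2: cc
⇒ C over [I-1,I-2,II-1,II-2]: 1 consistent
K/I-1 un ·: kk
K/I-2 ? ·: kk|Kk
K/II-1 ? I-1×I-2: kk|Kk
K/II-2 un I-1×I-2: kk
⇒ K over [I-1,I-2,II-1,II-2]: 3 consistent
L/I-1 aff ·: Ll|LL
L/I-2 aff ·: Ll|LL
L/II-1 ? I-1×I-2: ll|Ll|LL
L/II-2 aff I-1×I-2: Ll|LL
⇒ L over [I-1,I-2,II-1,II-2]: 15 consistent

II-1 ∈ {cc Kk LL, cc Kk Ll, cc Kk ll, cc kk LL, cc kk Ll, cc kk ll}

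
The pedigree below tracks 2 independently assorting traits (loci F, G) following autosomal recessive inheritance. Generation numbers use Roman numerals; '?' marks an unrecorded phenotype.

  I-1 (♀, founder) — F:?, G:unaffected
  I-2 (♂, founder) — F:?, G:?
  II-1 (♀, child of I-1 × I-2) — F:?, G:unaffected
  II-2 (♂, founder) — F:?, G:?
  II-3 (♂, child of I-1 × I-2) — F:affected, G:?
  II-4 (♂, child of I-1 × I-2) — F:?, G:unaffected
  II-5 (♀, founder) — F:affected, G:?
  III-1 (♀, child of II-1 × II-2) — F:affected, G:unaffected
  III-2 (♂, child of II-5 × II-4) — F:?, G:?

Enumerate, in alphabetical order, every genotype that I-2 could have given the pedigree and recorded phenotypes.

F/I-1 ? ·: Ff|ff
F/I-2 ? ·: Ff|ff
F/II-1 ? I-1×I-2: Ff|ff
F/II-2 ? ·: Ff|ff
F/II-3 aff I-1×I-2: ff
F/II-4 ? I-1×I-2: FF|Ff|ff
F/II-5 aff ·: ff
F/III-1 aff II-1×II-2: ff
F/III-2 ? II-5×II-4: Ff|ff
⇒ F over [I-1,I-2,II-1,II-2,II-3,II-4,II-5,III-1,III-2]: 42 consistent
G/I-1 un ·: GG|Gg
G/I-2 ? ·: GG|Gg|gg
G/II-1 un I-1×I-2: GG|Gg
G/II-2 ? ·: GG|Gg|gg
G/II-3 ? I-1×I-2: GG|Gg|gg
G/II-4 un I-1×I-2: GG|Gg
G/II-5 ? ·: GG|Gg|gg
G/III-1 un II-1×II-2: GG|Gg
G/III-2 ? II-5×II-4: GG|Gg|gg
⇒ G over [I-1,I-2,II-1,II-2,II-3,II-4,II-5,III-1,III-2]: 814 consistent

I-2 ∈ {Ff GG, Ff Gg, Ff gg, ff GG, ff Gg, ff gg}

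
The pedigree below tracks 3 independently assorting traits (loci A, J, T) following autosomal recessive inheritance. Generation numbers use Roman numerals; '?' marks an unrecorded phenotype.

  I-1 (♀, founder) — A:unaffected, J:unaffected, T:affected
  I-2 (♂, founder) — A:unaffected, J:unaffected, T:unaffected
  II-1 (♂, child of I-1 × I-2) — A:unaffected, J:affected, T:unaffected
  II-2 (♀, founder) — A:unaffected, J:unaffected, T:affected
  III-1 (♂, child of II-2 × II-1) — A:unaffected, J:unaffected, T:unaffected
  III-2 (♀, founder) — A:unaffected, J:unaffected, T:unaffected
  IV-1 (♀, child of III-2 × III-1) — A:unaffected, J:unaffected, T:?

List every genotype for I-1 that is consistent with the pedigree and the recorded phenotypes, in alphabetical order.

A/I-1 un ·: AA|Aa
A/I-2 un ·: AA|Aa
A/II-1 un I-1×I-2: AA|Aa
A/II-2 un ·: AA|Aa
A/III-1 un II-2×II-1: AA|Aa
A/III-2 un ·: AA|Aa
A/IV-1 un III-2×III-1: AA|Aa
⇒ A over [I-1,I-2,II-1,II-2,III-1,III-2,IV-1]: 82 consistent
J/I-1 un ·: Jj
J/I-2 un ·: Jj
J/II-1 aff I-1×I-2: jj
J/II-2 un ·: JJ|Jj
J/III-1 un II-2×II-1: Jj
J/III-2 un ·: JJ|Jj
J/IV-1 un III-2×III-1: JJ|Jj
⇒ J over [I-1,I-2,II-1,II-2,III-1,III-2,IV-1]: 8 consistent
T/I-1 aff ·: tt
T/I-2 un ·: TT|Tt
T/II-1 un I-1×I-2: Tt
T/II-2 aff ·: tt
T/III-1 un II-2×II-1: Tt
T/III-2 un ·: TT|Tt
T/IV-1 ? III-2×III-1: TT|Tt|tt
⇒ T over [I-1,I-2,II-1,II-2,III-1,III-2,IV-1]: 10 consistent

I-1 ∈ {AA Jj tt, Aa Jj tt}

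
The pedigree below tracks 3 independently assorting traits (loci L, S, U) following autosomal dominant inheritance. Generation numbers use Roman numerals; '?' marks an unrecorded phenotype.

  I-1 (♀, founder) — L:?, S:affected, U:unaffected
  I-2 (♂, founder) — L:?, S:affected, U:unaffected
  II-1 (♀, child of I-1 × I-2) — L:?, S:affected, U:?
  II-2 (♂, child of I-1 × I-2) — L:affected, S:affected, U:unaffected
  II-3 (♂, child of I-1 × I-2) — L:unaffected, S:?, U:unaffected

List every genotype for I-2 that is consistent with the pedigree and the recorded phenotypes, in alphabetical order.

I-2 ∈ {Ll SS uu, Ll Ss uu, ll SS uu, ll Ss uu}

L/I-1 ? ·: ll|Ll
L/I-2 ? ·: ll|Ll
L/II-1 ? I-1×I-2: ll|Ll|LL
L/II-2 aff I-1×I-2: Ll|LL
L/II-3 un I-1×I-2: ll
⇒ L over [I-1,I-2,II-1,II-2,II-3]: 10 consistent
S/I-1 aff ·: Ss|SS
S/I-2 aff ·: Ss|SS
S/II-1 aff I-1×I-2: Ss|SS
S/II-2 aff I-1×I-2: Ss|SS
S/II-3 ? I-1×I-2: ss|Ss|SS
⇒ S over [I-1,I-2,II-1,II-2,II-3]: 29 consistent
U/I-1 un ·: uu
U/I-2 un ·: uu
U/II-1 ? I-1×I-2: uu
U/II-2 un I-1×I-2: uu
U/II-3 un I-1×I-2: uu
⇒ U over [I-1,I-2,II-1,II-2,II-3]: 1 consistent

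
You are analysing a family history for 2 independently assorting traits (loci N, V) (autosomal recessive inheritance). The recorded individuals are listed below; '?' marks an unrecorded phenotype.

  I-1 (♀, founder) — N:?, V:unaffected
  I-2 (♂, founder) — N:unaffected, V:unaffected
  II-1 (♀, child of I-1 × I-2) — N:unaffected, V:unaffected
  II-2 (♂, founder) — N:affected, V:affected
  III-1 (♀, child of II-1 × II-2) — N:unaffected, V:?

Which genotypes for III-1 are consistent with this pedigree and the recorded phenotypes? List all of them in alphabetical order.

N/I-1 ? ·: NN|Nn|nn
N/I-2 un ·: NN|Nn
N/II-1 un I-1×I-2: NN|Nn
N/II-2 aff ·: nn
N/III-1 un II-1×II-2: Nn
⇒ N over [I-1,I-2,II-1,II-2,III-1]: 9 consistent
V/I-1 un ·: VV|Vv
V/I-2 un ·: VV|Vv
V/II-1 un I-1×I-2: VV|Vv
V/II-2 aff ·: vv
V/III-1 ? II-1×II-2: Vv|vv
⇒ V over [I-1,I-2,II-1,II-2,III-1]: 10 consistent

III-1 ∈ {Nn Vv, Nn vv}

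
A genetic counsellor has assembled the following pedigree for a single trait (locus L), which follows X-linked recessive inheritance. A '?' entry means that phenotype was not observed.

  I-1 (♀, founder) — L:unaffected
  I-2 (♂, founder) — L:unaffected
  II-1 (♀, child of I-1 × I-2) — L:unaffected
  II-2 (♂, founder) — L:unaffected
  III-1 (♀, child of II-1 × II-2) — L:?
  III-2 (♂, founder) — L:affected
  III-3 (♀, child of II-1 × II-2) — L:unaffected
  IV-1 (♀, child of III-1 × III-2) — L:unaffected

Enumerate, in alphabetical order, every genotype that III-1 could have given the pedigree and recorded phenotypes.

III-1 ∈ {X^LX^L, X^LX^l}

L/I-1 un ·: X^LX^L|X^LX^l
L/I-2 un ·: X^LY
L/II-1 un I-1×I-2: X^LX^L|X^LX^l
L/II-2 un ·: X^LY
L/III-1 ? II-1×II-2: X^LX^L|X^LX^l
L/III-2 aff ·: X^lY
L/III-3 un II-1×II-2: X^LX^L|X^LX^l
L/IV-1 un III-1×III-2: X^LX^l
⇒ L over [I-1,I-2,II-1,II-2,III-1,III-2,III-3,IV-1]: 6 consistent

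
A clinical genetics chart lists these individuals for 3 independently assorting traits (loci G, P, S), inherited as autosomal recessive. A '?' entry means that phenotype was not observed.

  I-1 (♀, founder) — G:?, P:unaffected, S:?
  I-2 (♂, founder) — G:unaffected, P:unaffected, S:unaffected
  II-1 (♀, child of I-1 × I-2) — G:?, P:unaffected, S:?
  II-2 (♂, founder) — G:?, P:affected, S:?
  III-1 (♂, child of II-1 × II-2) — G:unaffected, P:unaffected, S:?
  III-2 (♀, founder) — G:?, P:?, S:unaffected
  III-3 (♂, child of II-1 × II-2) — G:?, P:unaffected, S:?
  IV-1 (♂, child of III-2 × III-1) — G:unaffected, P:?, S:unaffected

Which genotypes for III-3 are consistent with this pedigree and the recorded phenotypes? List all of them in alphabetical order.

G/I-1 ? ·: GG|Gg|gg
G/I-2 un ·: GG|Gg
G/II-1 ? I-1×I-2: GG|Gg|gg
G/II-2 ? ·: GG|Gg|gg
G/III-1 un II-1×II-2: GG|Gg
G/III-2 ? ·: GG|Gg|gg
G/III-3 ? II-1×II-2: GG|Gg|gg
G/IV-1 un III-2×III-1: GG|Gg
⇒ G over [I-1,I-2,II-1,II-2,III-1,III-2,III-3,IV-1]: 413 consistent
P/I-1 un ·: PP|Pp
P/I-2 un ·: PP|Pp
P/II-1 un I-1×I-2: PP|Pp
P/II-2 aff ·: pp
P/III-1 un II-1×II-2: Pp
P/III-2 ? ·: PP|Pp|pp
P/III-3 un II-1×II-2: Pp
P/IV-1 ? III-2×III-1: PP|Pp|pp
⇒ P over [I-1,I-2,II-1,II-2,III-1,III-2,III-3,IV-1]: 49 consistent
S/I-1 ? ·: SS|Ss|ss
S/I-2 un ·: SS|Ss
S/II-1 ? I-1×I-2: SS|Ss|ss
S/II-2 ? ·: SS|Ss|ss
S/III-1 ? II-1×II-2: SS|Ss|ss
S/III-2 un ·: SS|Ss
S/III-3 ? II-1×II-2: SS|Ss|ss
S/IV-1 un III-2×III-1: SS|Ss
⇒ S over [I-1,I-2,II-1,II-2,III-1,III-2,III-3,IV-1]: 385 consistent

III-3 ∈ {GG Pp SS, GG Pp Ss, GG Pp ss, Gg Pp SS, Gg Pp Ss, Gg Pp ss, gg Pp SS, gg Pp Ss, gg Pp ss}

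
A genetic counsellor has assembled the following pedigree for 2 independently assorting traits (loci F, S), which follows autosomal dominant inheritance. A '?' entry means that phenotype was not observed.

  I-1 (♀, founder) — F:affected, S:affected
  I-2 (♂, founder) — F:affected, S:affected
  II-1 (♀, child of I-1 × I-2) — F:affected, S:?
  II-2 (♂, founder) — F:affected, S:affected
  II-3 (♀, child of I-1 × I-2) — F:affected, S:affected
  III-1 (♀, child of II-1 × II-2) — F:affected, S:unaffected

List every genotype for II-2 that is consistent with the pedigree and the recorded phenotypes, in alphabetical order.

II-2 ∈ {FF Ss, Ff Ss}

F/I-1 aff ·: Ff|FF
F/I-2 aff ·: Ff|FF
F/II-1 aff I-1×I-2: Ff|FF
F/II-2 aff ·: Ff|FF
F/II-3 aff I-1×I-2: Ff|FF
F/III-1 aff II-1×II-2: Ff|FF
⇒ F over [I-1,I-2,II-1,II-2,II-3,III-1]: 45 consistent
S/I-1 aff ·: Ss|SS
S/I-2 aff ·: Ss|SS
S/II-1 ? I-1×I-2: ss|Ss
S/II-2 aff ·: Ss
S/II-3 aff I-1×I-2: Ss|SS
S/III-1 un II-1×II-2: ss
⇒ S over [I-1,I-2,II-1,II-2,II-3,III-1]: 8 consistent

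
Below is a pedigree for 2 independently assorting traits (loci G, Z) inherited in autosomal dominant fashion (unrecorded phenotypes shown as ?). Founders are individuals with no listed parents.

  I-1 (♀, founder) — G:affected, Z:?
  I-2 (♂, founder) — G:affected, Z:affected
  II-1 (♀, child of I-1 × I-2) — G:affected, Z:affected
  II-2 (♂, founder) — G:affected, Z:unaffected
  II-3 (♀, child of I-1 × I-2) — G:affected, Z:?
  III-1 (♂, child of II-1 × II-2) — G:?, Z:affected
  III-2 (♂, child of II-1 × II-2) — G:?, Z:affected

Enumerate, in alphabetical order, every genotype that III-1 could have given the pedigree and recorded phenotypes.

III-1 ∈ {GG Zz, Gg Zz, gg Zz}

G/I-1 aff ·: Gg|GG
G/I-2 aff ·: Gg|GG
G/II-1 aff I-1×I-2: Gg|GG
G/II-2 aff ·: Gg|GG
G/II-3 aff I-1×I-2: Gg|GG
G/III-1 ? II-1×II-2: gg|Gg|GG
G/III-2 ? II-1×II-2: gg|Gg|GG
⇒ G over [I-1,I-2,II-1,II-2,II-3,III-1,III-2]: 113 consistent
Z/I-1 ? ·: zz|Zz|ZZ
Z/I-2 aff ·: Zz|ZZ
Z/II-1 aff I-1×I-2: Zz|ZZ
Z/II-2 un ·: zz
Z/II-3 ? I-1×I-2: zz|Zz|ZZ
Z/III-1 aff II-1×II-2: Zz
Z/III-2 aff II-1×II-2: Zz
⇒ Z over [I-1,I-2,II-1,II-2,II-3,III-1,III-2]: 18 consistent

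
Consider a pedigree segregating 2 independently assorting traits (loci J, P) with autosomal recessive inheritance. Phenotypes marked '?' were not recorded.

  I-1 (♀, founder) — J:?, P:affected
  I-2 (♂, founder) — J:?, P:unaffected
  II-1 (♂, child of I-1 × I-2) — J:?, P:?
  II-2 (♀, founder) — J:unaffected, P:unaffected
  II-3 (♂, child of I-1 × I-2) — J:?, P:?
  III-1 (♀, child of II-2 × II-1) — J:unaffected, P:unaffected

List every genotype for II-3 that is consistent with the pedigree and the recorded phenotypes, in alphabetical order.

J/I-1 ? ·: JJ|Jj|jj
J/I-2 ? ·: JJ|Jj|jj
J/II-1 ? I-1×I-2: JJ|Jj|jj
J/II-2 un ·: JJ|Jj
J/II-3 ? I-1×I-2: JJ|Jj|jj
J/III-1 un II-2×II-1: JJ|Jj
⇒ J over [I-1,I-2,II-1,II-2,II-3,III-1]: 92 consistent
P/I-1 aff ·: pp
P/I-2 un ·: PP|Pp
P/II-1 ? I-1×I-2: Pp|pp
P/II-2 un ·: PP|Pp
P/II-3 ? I-1×I-2: Pp|pp
P/III-1 un II-2×II-1: PP|Pp
⇒ P over [I-1,I-2,II-1,II-2,II-3,III-1]: 16 consistent

II-3 ∈ {JJ Pp, JJ pp, Jj Pp, Jj pp, jj Pp, jj pp}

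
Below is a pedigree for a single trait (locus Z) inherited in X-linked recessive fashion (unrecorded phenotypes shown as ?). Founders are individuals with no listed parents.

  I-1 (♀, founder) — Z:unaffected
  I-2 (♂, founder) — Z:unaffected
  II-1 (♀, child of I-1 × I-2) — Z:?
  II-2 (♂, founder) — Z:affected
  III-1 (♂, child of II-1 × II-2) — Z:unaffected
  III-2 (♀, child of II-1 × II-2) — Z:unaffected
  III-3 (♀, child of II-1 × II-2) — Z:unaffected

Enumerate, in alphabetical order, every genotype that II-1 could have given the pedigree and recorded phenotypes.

II-1 ∈ {X^ZX^Z, X^ZX^z}

Z/I-1 un ·: X^ZX^Z|X^ZX^z
Z/I-2 un ·: X^ZY
Z/II-1 ? I-1×I-2: X^ZX^Z|X^ZX^z
Z/II-2 aff ·: X^zY
Z/III-1 un II-1×II-2: X^ZY
Z/III-2 un II-1×II-2: X^ZX^z
Z/III-3 un II-1×II-2: X^ZX^z
⇒ Z over [I-1,I-2,II-1,II-2,III-1,III-2,III-3]: 3 consistent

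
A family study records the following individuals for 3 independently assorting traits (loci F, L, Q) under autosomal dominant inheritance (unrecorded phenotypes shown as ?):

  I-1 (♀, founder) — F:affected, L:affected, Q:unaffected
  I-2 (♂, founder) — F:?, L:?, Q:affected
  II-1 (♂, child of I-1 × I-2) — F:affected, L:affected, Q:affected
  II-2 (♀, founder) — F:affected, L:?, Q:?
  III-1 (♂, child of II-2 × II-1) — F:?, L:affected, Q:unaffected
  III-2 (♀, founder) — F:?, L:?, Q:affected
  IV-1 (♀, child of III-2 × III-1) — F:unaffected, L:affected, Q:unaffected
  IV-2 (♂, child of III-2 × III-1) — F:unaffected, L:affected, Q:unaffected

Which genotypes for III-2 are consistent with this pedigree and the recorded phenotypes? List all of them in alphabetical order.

F/I-1 aff ·: Ff|FF
F/I-2 ? ·: ff|Ff|FF
F/II-1 aff I-1×I-2: Ff|FF
F/II-2 aff ·: Ff|FF
F/III-1 ? II-2×II-1: ff|Ff
F/III-2 ? ·: ff|Ff
F/IV-1 un III-2×III-1: ff
F/IV-2 un III-2×III-1: ff
⇒ F over [I-1,I-2,II-1,II-2,III-1,III-2,IV-1,IV-2]: 38 consistent
L/I-1 aff ·: Ll|LL
L/I-2 ? ·: ll|Ll|LL
L/II-1 aff I-1×I-2: Ll|LL
L/II-2 ? ·: ll|Ll|LL
L/III-1 aff II-2×II-1: Ll|LL
L/III-2 ? ·: ll|Ll|LL
L/IV-1 aff III-2×III-1: Ll|LL
L/IV-2 aff III-2×III-1: Ll|LL
⇒ L over [I-1,I-2,II-1,II-2,III-1,III-2,IV-1,IV-2]: 315 consistent
Q/I-1 un ·: qq
Q/I-2 aff ·: Qq|QQ
Q/II-1 aff I-1×I-2: Qq
Q/II-2 ? ·: qq|Qq
Q/III-1 un II-2×II-1: qq
Q/III-2 aff ·: Qq
Q/IV-1 un III-2×III-1: qq
Q/IV-2 un III-2×III-1: qq
⇒ Q over [I-1,I-2,II-1,II-2,III-1,III-2,IV-1,IV-2]: 4 consistent

III-2 ∈ {Ff LL Qq, Ff Ll Qq, Ff ll Qq, ff LL Qq, ff Ll Qq, ff ll Qq}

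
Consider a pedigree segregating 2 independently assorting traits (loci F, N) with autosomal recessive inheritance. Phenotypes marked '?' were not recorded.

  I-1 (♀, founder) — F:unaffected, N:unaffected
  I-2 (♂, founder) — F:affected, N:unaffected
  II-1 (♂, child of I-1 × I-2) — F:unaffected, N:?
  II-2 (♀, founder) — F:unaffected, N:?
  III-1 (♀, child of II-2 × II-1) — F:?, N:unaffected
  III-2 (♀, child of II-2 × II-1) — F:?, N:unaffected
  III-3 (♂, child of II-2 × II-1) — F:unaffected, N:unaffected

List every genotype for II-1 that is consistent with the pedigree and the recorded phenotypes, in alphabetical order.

F/I-1 un ·: FF|Ff
F/I-2 aff ·: ff
F/II-1 un I-1×I-2: Ff
F/II-2 un ·: FF|Ff
F/III-1 ? II-2×II-1: FF|Ff|ff
F/III-2 ? II-2×II-1: FF|Ff|ff
F/III-3 un II-2×II-1: FF|Ff
⇒ F over [I-1,I-2,II-1,II-2,III-1,III-2,III-3]: 52 consistent
N/I-1 un ·: NN|Nn
N/I-2 un ·: NN|Nn
N/II-1 ? I-1×I-2: NN|Nn|nn
N/II-2 ? ·: NN|Nn|nn
N/III-1 un II-2×II-1: NN|Nn
N/III-2 un II-2×II-1: NN|Nn
N/III-3 un II-2×II-1: NN|Nn
⇒ N over [I-1,I-2,II-1,II-2,III-1,III-2,III-3]: 93 consistent

II-1 ∈ {Ff NN, Ff Nn, Ff nn}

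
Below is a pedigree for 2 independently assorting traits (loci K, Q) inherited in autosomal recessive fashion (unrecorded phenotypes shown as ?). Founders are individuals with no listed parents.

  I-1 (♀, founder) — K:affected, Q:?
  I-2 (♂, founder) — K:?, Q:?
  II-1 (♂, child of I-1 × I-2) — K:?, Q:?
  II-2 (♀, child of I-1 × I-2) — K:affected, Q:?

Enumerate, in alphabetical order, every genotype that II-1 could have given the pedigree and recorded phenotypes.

II-1 ∈ {Kk QQ, Kk Qq, Kk qq, kk QQ, kk Qq, kk qq}

K/I-1 aff ·: kk
K/I-2 ? ·: Kk|kk
K/II-1 ? I-1×I-2: Kk|kk
K/II-2 aff I-1×I-2: kk
⇒ K over [I-1,I-2,II-1,II-2]: 3 consistent
Q/I-1 ? ·: QQ|Qq|qq
Q/I-2 ? ·: QQ|Qq|qq
Q/II-1 ? I-1×I-2: QQ|Qq|qq
Q/II-2 ? I-1×I-2: QQ|Qq|qq
⇒ Q over [I-1,I-2,II-1,II-2]: 29 consistent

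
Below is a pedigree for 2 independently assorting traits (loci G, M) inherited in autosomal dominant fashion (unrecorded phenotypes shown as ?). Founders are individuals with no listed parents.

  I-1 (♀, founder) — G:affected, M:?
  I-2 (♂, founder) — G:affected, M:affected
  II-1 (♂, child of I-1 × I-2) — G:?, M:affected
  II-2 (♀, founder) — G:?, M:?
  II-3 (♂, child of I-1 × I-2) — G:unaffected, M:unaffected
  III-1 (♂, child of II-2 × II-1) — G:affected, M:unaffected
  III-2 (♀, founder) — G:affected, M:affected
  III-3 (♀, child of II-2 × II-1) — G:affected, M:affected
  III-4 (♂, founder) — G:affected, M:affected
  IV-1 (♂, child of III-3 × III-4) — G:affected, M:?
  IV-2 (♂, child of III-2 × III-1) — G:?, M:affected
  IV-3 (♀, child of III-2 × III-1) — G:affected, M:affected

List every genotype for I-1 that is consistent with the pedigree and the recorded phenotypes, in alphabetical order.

I-1 ∈ {Gg Mm, Gg mm}

G/I-1 aff ·: Gg
G/I-2 aff ·: Gg
G/II-1 ? I-1×I-2: gg|Gg|GG
G/II-2 ? ·: gg|Gg|GG
G/II-3 un I-1×I-2: gg
G/III-1 aff II-2×II-1: Gg|GG
G/III-2 aff ·: Gg|GG
G/III-3 aff II-2×II-1: Gg|GG
G/III-4 aff ·: Gg|GG
G/IV-1 aff III-3×III-4: Gg|GG
G/IV-2 ? III-2×III-1: gg|Gg|GG
G/IV-3 aff III-2×III-1: Gg|GG
⇒ G over [I-1,I-2,II-1,II-2,II-3,III-1,III-2,III-3,III-4,IV-1,IV-2,IV-3]: 490 consistent
M/I-1 ? ·: mm|Mm
M/I-2 aff ·: Mm
M/II-1 aff I-1×I-2: Mm
M/II-2 ? ·: mm|Mm
M/II-3 un I-1×I-2: mm
M/III-1 un II-2×II-1: mm
M/III-2 aff ·: Mm|MM
M/III-3 aff II-2×II-1: Mm|MM
M/III-4 aff ·: Mm|MM
M/IV-1 ? III-3×III-4: mm|Mm|MM
M/IV-2 aff III-2×III-1: Mm
M/IV-3 aff III-2×III-1: Mm
⇒ M over [I-1,I-2,II-1,II-2,II-3,III-1,III-2,III-3,III-4,IV-1,IV-2,IV-3]: 52 consistent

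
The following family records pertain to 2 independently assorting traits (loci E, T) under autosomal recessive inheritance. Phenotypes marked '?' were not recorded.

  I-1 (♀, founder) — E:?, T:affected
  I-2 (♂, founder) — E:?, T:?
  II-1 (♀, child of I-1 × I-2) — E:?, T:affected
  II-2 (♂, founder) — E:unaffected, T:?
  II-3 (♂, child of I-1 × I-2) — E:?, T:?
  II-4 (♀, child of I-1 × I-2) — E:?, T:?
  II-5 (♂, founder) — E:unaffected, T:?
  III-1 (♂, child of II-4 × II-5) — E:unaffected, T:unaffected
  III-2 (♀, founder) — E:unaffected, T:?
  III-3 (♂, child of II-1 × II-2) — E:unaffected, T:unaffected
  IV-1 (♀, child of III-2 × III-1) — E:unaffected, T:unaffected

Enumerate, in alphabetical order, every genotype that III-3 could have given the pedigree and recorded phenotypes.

III-3 ∈ {EE Tt, Ee Tt}

E/I-1 ? ·: EE|Ee|ee
E/I-2 ? ·: EE|Ee|ee
E/II-1 ? I-1×I-2: EE|Ee|ee
E/II-2 un ·: EE|Ee
E/II-3 ? I-1×I-2: EE|Ee|ee
E/II-4 ? I-1×I-2: EE|Ee|ee
E/II-5 un ·: EE|Ee
E/III-1 un II-4×II-5: EE|Ee
E/III-2 un ·: EE|Ee
E/III-3 un II-1×II-2: EE|Ee
E/IV-1 un III-2×III-1: EE|Ee
⇒ E over [I-1,I-2,II-1,II-2,II-3,II-4,II-5,III-1,III-2,III-3,IV-1]: 2222 consistent
T/I-1 aff ·: tt
T/I-2 ? ·: Tt|tt
T/II-1 aff I-1×I-2: tt
T/II-2 ? ·: TT|Tt
T/II-3 ? I-1×I-2: Tt|tt
T/II-4 ? I-1×I-2: Tt|tt
T/II-5 ? ·: TT|Tt|tt
T/III-1 un II-4×II-5: TT|Tt
T/III-2 ? ·: TT|Tt|tt
T/III-3 un II-1×II-2: Tt
T/IV-1 un III-2×III-1: TT|Tt
⇒ T over [I-1,I-2,II-1,II-2,II-3,II-4,II-5,III-1,III-2,III-3,IV-1]: 152 consistent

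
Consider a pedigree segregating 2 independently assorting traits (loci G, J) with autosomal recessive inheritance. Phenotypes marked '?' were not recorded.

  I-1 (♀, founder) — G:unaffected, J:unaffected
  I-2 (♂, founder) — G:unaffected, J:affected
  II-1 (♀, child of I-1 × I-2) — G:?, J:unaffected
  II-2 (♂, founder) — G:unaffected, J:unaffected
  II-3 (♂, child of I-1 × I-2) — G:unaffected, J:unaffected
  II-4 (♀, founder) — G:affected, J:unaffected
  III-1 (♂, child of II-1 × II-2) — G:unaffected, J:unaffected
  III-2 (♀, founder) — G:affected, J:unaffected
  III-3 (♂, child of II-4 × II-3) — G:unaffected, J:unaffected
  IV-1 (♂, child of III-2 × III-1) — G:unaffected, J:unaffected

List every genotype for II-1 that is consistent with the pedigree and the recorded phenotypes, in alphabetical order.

G/I-1 un ·: GG|Gg
G/I-2 un ·: GG|Gg
G/II-1 ? I-1×I-2: GG|Gg|gg
G/II-2 un ·: GG|Gg
G/II-3 un I-1×I-2: GG|Gg
G/II-4 aff ·: gg
G/III-1 un II-1×II-2: GG|Gg
G/III-2 aff ·: gg
G/III-3 un II-4×II-3: Gg
G/IV-1 un III-2×III-1: Gg
⇒ G over [I-1,I-2,II-1,II-2,II-3,II-4,III-1,III-2,III-3,IV-1]: 49 consistent
J/I-1 un ·: JJ|Jj
J/I-2 aff ·: jj
J/II-1 un I-1×I-2: Jj
J/II-2 un ·: JJ|Jj
J/II-3 un I-1×I-2: Jj
J/II-4 un ·: JJ|Jj
J/III-1 un II-1×II-2: JJ|Jj
J/III-2 un ·: JJ|Jj
J/III-3 un II-4×II-3: JJ|Jj
J/IV-1 un III-2×III-1: JJ|Jj
⇒ J over [I-1,I-2,II-1,II-2,II-3,II-4,III-1,III-2,III-3,IV-1]: 112 consistent

II-1 ∈ {GG Jj, Gg Jj, gg Jj}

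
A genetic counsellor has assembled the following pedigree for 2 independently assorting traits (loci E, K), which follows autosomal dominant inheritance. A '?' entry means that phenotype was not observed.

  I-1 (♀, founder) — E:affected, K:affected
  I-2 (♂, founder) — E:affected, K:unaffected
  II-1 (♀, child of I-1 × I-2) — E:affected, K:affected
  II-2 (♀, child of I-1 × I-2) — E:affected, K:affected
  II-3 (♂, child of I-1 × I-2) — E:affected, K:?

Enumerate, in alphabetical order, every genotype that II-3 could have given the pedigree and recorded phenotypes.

II-3 ∈ {EE Kk, EE kk, Ee Kk, Ee kk}

E/I-1 aff ·: Ee|EE
E/I-2 aff ·: Ee|EE
E/II-1 aff I-1×I-2: Ee|EE
E/II-2 aff I-1×I-2: Ee|EE
E/II-3 aff I-1×I-2: Ee|EE
⇒ E over [I-1,I-2,II-1,II-2,II-3]: 25 consistent
K/I-1 aff ·: Kk|KK
K/I-2 un ·: kk
K/II-1 aff I-1×I-2: Kk
K/II-2 aff I-1×I-2: Kk
K/II-3 ? I-1×I-2: kk|Kk
⇒ K over [I-1,I-2,II-1,II-2,II-3]: 3 consistent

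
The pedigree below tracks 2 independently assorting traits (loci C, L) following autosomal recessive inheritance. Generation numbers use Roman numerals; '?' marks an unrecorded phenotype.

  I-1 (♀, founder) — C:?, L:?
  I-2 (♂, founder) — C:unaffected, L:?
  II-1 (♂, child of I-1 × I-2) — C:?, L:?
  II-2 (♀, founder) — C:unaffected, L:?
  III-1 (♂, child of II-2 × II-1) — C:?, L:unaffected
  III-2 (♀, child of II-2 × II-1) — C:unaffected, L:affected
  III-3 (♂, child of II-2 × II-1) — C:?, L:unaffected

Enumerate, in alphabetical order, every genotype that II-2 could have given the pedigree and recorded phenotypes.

II-2 ∈ {CC Ll, CC ll, Cc Ll, Cc ll}

C/I-1 ? ·: CC|Cc|cc
C/I-2 un ·: CC|Cc
C/II-1 ? I-1×I-2: CC|Cc|cc
C/II-2 un ·: CC|Cc
C/III-1 ? II-2×II-1: CC|Cc|cc
C/III-2 un II-2×II-1: CC|Cc
C/III-3 ? II-2×II-1: CC|Cc|cc
⇒ C over [I-1,I-2,II-1,II-2,III-1,III-2,III-3]: 176 consistent
L/I-1 ? ·: LL|Ll|ll
L/I-2 ? ·: LL|Ll|ll
L/II-1 ? I-1×I-2: Ll|ll
L/II-2 ? ·: Ll|ll
L/III-1 un II-2×II-1: LL|Ll
L/III-2 aff II-2×II-1: ll
L/III-3 un II-2×II-1: LL|Ll
⇒ L over [I-1,I-2,II-1,II-2,III-1,III-2,III-3]: 39 consistent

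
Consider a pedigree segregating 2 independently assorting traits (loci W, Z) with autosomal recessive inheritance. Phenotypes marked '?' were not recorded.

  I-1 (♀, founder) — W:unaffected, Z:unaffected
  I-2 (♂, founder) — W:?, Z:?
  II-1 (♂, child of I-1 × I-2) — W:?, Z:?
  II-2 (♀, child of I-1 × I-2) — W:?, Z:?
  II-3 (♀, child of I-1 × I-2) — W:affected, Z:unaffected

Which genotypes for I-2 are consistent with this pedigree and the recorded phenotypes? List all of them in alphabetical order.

I-2 ∈ {Ww ZZ, Ww Zz, Ww zz, ww ZZ, ww Zz, ww zz}

W/I-1 un ·: Ww
W/I-2 ? ·: Ww|ww
W/II-1 ? I-1×I-2: WW|Ww|ww
W/II-2 ? I-1×I-2: WW|Ww|ww
W/II-3 aff I-1×I-2: ww
⇒ W over [I-1,I-2,II-1,II-2,II-3]: 13 consistent
Z/I-1 un ·: ZZ|Zz
Z/I-2 ? ·: ZZ|Zz|zz
Z/II-1 ? I-1×I-2: ZZ|Zz|zz
Z/II-2 ? I-1×I-2: ZZ|Zz|zz
Z/II-3 un I-1×I-2: ZZ|Zz
⇒ Z over [I-1,I-2,II-1,II-2,II-3]: 40 consistent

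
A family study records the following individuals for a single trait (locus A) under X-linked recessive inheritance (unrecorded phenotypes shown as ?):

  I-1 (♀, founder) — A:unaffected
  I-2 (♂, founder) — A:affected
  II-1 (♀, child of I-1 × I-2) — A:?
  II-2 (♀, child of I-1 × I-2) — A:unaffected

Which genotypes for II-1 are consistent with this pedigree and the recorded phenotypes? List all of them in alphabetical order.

II-1 ∈ {X^AX^a, X^aX^a}

A/I-1 un ·: X^AX^A|X^AX^a
A/I-2 aff ·: X^aY
A/II-1 ? I-1×I-2: X^AX^a|X^aX^a
A/II-2 un I-1×I-2: X^AX^a
⇒ A over [I-1,I-2,II-1,II-2]: 3 consistent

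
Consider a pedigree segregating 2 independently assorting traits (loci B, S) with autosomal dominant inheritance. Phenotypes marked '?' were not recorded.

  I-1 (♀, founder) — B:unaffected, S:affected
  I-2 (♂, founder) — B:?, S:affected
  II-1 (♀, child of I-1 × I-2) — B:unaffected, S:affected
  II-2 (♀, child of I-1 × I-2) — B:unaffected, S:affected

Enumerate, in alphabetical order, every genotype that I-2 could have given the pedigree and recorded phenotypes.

I-2 ∈ {Bb SS, Bb Ss, bb SS, bb Ss}

B/I-1 un ·: bb
B/I-2 ? ·: bb|Bb
B/II-1 un I-1×I-2: bb
B/II-2 un I-1×I-2: bb
⇒ B over [I-1,I-2,II-1,II-2]: 2 consistent
S/I-1 aff ·: Ss|SS
S/I-2 aff ·: Ss|SS
S/II-1 aff I-1×I-2: Ss|SS
S/II-2 aff I-1×I-2: Ss|SS
⇒ S over [I-1,I-2,II-1,II-2]: 13 consistent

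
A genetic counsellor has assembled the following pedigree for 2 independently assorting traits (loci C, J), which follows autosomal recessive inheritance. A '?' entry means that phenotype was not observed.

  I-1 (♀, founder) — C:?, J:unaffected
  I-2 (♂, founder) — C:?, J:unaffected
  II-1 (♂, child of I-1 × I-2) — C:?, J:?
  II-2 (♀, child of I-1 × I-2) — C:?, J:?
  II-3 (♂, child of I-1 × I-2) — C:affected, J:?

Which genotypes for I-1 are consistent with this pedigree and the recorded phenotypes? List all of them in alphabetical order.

I-1 ∈ {Cc JJ, Cc Jj, cc JJ, cc Jj}

C/I-1 ? ·: Cc|cc
C/I-2 ? ·: Cc|cc
C/II-1 ? I-1×I-2: CC|Cc|cc
C/II-2 ? I-1×I-2: CC|Cc|cc
C/II-3 aff I-1×I-2: cc
⇒ C over [I-1,I-2,II-1,II-2,II-3]: 18 consistent
J/I-1 un ·: JJ|Jj
J/I-2 un ·: JJ|Jj
J/II-1 ? I-1×I-2: JJ|Jj|jj
J/II-2 ? I-1×I-2: JJ|Jj|jj
J/II-3 ? I-1×I-2: JJ|Jj|jj
⇒ J over [I-1,I-2,II-1,II-2,II-3]: 44 consistent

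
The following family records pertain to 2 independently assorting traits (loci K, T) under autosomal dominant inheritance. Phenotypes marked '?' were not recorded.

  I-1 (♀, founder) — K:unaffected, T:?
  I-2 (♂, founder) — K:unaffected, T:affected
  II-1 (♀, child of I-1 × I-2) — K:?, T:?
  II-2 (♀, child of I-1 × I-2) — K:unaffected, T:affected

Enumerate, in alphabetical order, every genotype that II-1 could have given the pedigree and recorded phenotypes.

II-1 ∈ {kk TT, kk Tt, kk tt}

K/I-1 un ·: kk
K/I-2 un ·: kk
K/II-1 ? I-1×I-2: kk
K/II-2 un I-1×I-2: kk
⇒ K over [I-1,I-2,II-1,II-2]: 1 consistent
T/I-1 ? ·: tt|Tt|TT
T/I-2 aff ·: Tt|TT
T/II-1 ? I-1×I-2: tt|Tt|TT
T/II-2 aff I-1×I-2: Tt|TT
⇒ T over [I-1,I-2,II-1,II-2]: 18 consistent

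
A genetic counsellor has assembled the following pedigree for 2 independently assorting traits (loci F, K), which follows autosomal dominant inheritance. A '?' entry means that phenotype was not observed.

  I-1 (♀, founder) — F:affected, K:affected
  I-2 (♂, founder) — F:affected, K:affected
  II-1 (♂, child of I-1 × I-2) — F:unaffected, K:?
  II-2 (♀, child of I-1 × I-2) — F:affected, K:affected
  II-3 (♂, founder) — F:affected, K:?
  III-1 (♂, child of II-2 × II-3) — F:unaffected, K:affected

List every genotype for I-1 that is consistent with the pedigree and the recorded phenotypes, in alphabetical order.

F/I-1 aff ·: Ff
F/I-2 aff ·: Ff
F/II-1 un I-1×I-2: ff
F/II-2 aff I-1×I-2: Ff
F/II-3 aff ·: Ff
F/III-1 un II-2×II-3: ff
⇒ F over [I-1,I-2,II-1,II-2,II-3,III-1]: 1 consistent
K/I-1 aff ·: Kk|KK
K/I-2 aff ·: Kk|KK
K/II-1 ? I-1×I-2: kk|Kk|KK
K/II-2 aff I-1×I-2: Kk|KK
K/II-3 ? ·: kk|Kk|KK
K/III-1 aff II-2×II-3: Kk|KK
⇒ K over [I-1,I-2,II-1,II-2,II-3,III-1]: 67 consistent

I-1 ∈ {Ff KK, Ff Kk}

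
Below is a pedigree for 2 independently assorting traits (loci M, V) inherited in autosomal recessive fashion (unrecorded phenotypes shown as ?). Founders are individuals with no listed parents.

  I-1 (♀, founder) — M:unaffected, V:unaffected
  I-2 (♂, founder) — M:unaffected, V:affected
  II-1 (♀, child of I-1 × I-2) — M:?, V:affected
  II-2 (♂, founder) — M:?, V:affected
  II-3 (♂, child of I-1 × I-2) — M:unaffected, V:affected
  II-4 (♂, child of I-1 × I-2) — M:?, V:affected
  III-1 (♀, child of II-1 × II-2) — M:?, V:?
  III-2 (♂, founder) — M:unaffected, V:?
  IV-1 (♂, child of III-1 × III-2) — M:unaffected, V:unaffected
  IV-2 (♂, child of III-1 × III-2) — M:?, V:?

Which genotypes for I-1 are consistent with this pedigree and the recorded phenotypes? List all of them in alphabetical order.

I-1 ∈ {MM Vv, Mm Vv}

M/I-1 un ·: MM|Mm
M/I-2 un ·: MM|Mm
M/II-1 ? I-1×I-2: MM|Mm|mm
M/II-2 ? ·: MM|Mm|mm
M/II-3 un I-1×I-2: MM|Mm
M/II-4 ? I-1×I-2: MM|Mm|mm
M/III-1 ? II-1×II-2: MM|Mm|mm
M/III-2 un ·: MM|Mm
M/IV-1 un III-1×III-2: MM|Mm
M/IV-2 ? III-1×III-2: MM|Mm|mm
⇒ M over [I-1,I-2,II-1,II-2,II-3,II-4,III-1,III-2,IV-1,IV-2]: 1250 consistent
V/I-1 un ·: Vv
V/I-2 aff ·: vv
V/II-1 aff I-1×I-2: vv
V/II-2 aff ·: vv
V/II-3 aff I-1×I-2: vv
V/II-4 aff I-1×I-2: vv
V/III-1 ? II-1×II-2: vv
V/III-2 ? ·: VV|Vv
V/IV-1 un III-1×III-2: Vv
V/IV-2 ? III-1×III-2: Vv|vv
⇒ V over [I-1,I-2,II-1,II-2,II-3,II-4,III-1,III-2,IV-1,IV-2]: 3 consistent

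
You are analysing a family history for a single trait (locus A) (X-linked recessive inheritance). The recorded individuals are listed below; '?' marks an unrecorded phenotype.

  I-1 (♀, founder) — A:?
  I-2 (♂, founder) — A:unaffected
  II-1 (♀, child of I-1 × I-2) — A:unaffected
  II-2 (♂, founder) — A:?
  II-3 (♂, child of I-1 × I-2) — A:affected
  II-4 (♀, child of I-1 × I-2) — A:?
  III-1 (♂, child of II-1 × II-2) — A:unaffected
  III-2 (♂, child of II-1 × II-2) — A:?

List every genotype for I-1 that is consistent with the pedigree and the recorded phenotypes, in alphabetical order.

A/I-1 ? ·: X^AX^a|X^aX^a
A/I-2 un ·: X^AY
A/II-1 un I-1×I-2: X^AX^A|X^AX^a
A/II-2 ? ·: X^AY|X^aY
A/II-3 aff I-1×I-2: X^aY
A/II-4 ? I-1×I-2: X^AX^A|X^AX^a
A/III-1 un II-1×II-2: X^AY
A/III-2 ? II-1×II-2: X^AY|X^aY
⇒ A over [I-1,I-2,II-1,II-2,II-3,II-4,III-1,III-2]: 16 consistent

I-1 ∈ {X^AX^a, X^aX^a}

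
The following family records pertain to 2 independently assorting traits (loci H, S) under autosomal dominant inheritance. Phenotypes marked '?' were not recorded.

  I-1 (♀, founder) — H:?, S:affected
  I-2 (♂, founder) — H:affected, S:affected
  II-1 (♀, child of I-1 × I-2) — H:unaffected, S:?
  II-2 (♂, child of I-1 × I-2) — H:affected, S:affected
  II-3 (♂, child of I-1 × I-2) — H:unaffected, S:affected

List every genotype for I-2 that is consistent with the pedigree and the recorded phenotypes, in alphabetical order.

H/I-1 ? ·: hh|Hh
H/I-2 aff ·: Hh
H/II-1 un I-1×I-2: hh
H/II-2 aff I-1×I-2: Hh|HH
H/II-3 un I-1×I-2: hh
⇒ H over [I-1,I-2,II-1,II-2,II-3]: 3 consistent
S/I-1 aff ·: Ss|SS
S/I-2 aff ·: Ss|SS
S/II-1 ? I-1×I-2: ss|Ss|SS
S/II-2 aff I-1×I-2: Ss|SS
S/II-3 aff I-1×I-2: Ss|SS
⇒ S over [I-1,I-2,II-1,II-2,II-3]: 29 consistent

I-2 ∈ {Hh SS, Hh Ss}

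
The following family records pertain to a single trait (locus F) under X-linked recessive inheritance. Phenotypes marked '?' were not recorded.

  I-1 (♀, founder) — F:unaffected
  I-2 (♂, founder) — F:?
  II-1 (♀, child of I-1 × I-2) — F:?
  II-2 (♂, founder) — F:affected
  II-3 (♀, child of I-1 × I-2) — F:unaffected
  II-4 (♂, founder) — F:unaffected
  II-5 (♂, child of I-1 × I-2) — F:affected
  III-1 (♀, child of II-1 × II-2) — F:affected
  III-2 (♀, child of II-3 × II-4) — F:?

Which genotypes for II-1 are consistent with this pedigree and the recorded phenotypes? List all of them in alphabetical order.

II-1 ∈ {X^FX^f, X^fX^f}

F/I-1 un ·: X^FX^f
F/I-2 ? ·: X^FY|X^fY
F/II-1 ? I-1×I-2: X^FX^f|X^fX^f
F/II-2 aff ·: X^fY
F/II-3 un I-1×I-2: X^FX^F|X^FX^f
F/II-4 un ·: X^FY
F/II-5 aff I-1×I-2: X^fY
F/III-1 aff II-1×II-2: X^fX^f
F/III-2 ? II-3×II-4: X^FX^F|X^FX^f
⇒ F over [I-1,I-2,II-1,II-2,II-3,II-4,II-5,III-1,III-2]: 7 consistent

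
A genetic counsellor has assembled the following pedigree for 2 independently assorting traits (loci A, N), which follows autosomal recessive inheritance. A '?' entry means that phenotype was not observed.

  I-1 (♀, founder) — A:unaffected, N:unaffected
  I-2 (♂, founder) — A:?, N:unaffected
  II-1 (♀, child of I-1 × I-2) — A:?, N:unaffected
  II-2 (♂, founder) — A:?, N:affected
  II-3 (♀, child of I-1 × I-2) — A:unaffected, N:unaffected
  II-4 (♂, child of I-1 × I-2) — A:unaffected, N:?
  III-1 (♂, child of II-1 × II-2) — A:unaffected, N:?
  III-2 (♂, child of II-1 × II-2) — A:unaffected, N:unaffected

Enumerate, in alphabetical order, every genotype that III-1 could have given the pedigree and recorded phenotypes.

III-1 ∈ {AA Nn, AA nn, Aa Nn, Aa nn}

A/I-1 un ·: AA|Aa
A/I-2 ? ·: AA|Aa|aa
A/II-1 ? I-1×I-2: AA|Aa|aa
A/II-2 ? ·: AA|Aa|aa
A/II-3 un I-1×I-2: AA|Aa
A/II-4 un I-1×I-2: AA|Aa
A/III-1 un II-1×II-2: AA|Aa
A/III-2 un II-1×II-2: AA|Aa
⇒ A over [I-1,I-2,II-1,II-2,II-3,II-4,III-1,III-2]: 214 consistent
N/I-1 un ·: NN|Nn
N/I-2 un ·: NN|Nn
N/II-1 un I-1×I-2: NN|Nn
N/II-2 aff ·: nn
N/II-3 un I-1×I-2: NN|Nn
N/II-4 ? I-1×I-2: NN|Nn|nn
N/III-1 ? II-1×II-2: Nn|nn
N/III-2 un II-1×II-2: Nn
⇒ N over [I-1,I-2,II-1,II-2,II-3,II-4,III-1,III-2]: 43 consistent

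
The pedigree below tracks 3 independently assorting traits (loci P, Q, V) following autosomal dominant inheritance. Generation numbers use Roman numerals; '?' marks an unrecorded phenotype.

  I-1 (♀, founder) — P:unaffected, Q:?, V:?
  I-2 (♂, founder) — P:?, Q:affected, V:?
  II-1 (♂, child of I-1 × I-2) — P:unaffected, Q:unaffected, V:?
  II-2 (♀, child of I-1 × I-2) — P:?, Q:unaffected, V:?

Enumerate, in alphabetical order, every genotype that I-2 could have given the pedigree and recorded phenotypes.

I-2 ∈ {Pp Qq VV, Pp Qq Vv, Pp Qq vv, pp Qq VV, pp Qq Vv, pp Qq vv}

P/I-1 un ·: pp
P/I-2 ? ·: pp|Pp
P/II-1 un I-1×I-2: pp
P/II-2 ? I-1×I-2: pp|Pp
⇒ P over [I-1,I-2,II-1,II-2]: 3 consistent
Q/I-1 ? ·: qq|Qq
Q/I-2 aff ·: Qq
Q/II-1 un I-1×I-2: qq
Q/II-2 un I-1×I-2: qq
⇒ Q over [I-1,I-2,II-1,II-2]: 2 consistent
V/I-1 ? ·: vv|Vv|VV
V/I-2 ? ·: vv|Vv|VV
V/II-1 ? I-1×I-2: vv|Vv|VV
V/II-2 ? I-1×I-2: vv|Vv|VV
⇒ V over [I-1,I-2,II-1,II-2]: 29 consistent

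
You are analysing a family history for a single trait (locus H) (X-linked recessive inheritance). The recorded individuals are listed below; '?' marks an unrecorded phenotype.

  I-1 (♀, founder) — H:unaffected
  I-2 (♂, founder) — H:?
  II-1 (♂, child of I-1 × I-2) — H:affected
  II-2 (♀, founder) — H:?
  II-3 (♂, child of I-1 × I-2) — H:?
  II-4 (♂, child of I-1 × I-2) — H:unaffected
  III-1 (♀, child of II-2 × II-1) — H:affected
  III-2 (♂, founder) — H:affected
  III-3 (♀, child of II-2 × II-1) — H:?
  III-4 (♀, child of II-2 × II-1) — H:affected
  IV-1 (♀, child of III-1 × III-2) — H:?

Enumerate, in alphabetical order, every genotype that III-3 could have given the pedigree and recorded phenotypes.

H/I-1 un ·: X^HX^h
H/I-2 ? ·: X^HY|X^hY
H/II-1 aff I-1×I-2: X^hY
H/II-2 ? ·: X^HX^h|X^hX^h
H/II-3 ? I-1×I-2: X^HY|X^hY
H/II-4 un I-1×I-2: X^HY
H/III-1 aff II-2×II-1: X^hX^h
H/III-2 aff ·: X^hY
H/III-3 ? II-2×II-1: X^HX^h|X^hX^h
H/III-4 aff II-2×II-1: X^hX^h
H/IV-1 ? III-1×III-2: X^hX^h
⇒ H over [I-1,I-2,II-1,II-2,II-3,II-4,III-1,III-2,III-3,III-4,IV-1]: 12 consistent

III-3 ∈ {X^HX^h, X^hX^h}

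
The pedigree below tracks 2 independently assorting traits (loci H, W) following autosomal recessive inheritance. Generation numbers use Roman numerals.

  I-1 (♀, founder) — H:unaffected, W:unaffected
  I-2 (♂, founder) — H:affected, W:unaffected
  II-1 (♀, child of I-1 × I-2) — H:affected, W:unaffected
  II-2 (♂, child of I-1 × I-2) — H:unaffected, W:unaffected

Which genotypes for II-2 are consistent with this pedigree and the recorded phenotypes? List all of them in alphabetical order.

H/I-1 un ·: Hh
H/I-2 aff ·: hh
H/II-1 aff I-1×I-2: hh
H/II-2 un I-1×I-2: Hh
⇒ H over [I-1,I-2,II-1,II-2]: 1 consistent
W/I-1 un ·: WW|Ww
W/I-2 un ·: WW|Ww
W/II-1 un I-1×I-2: WW|Ww
W/II-2 un I-1×I-2: WW|Ww
⇒ W over [I-1,I-2,II-1,II-2]: 13 consistent

II-2 ∈ {Hh WW, Hh Ww}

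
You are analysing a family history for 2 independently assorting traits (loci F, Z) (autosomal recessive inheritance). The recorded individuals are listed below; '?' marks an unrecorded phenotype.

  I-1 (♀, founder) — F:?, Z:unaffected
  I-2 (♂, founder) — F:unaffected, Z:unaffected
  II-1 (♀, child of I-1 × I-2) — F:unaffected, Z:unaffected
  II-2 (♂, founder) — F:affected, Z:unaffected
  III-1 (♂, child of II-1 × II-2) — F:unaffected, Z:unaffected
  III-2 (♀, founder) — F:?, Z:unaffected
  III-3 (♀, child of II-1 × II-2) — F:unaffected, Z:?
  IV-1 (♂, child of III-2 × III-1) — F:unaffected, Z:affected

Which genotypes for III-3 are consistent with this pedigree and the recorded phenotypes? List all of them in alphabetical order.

III-3 ∈ {Ff ZZ, Ff Zz, Ff zz}

F/I-1 ? ·: FF|Ff|ff
F/I-2 un ·: FF|Ff
F/II-1 un I-1×I-2: FF|Ff
F/II-2 aff ·: ff
F/III-1 un II-1×II-2: Ff
F/III-2 ? ·: FF|Ff|ff
F/III-3 un II-1×II-2: Ff
F/IV-1 un III-2×III-1: FF|Ff
⇒ F over [I-1,I-2,II-1,II-2,III-1,III-2,III-3,IV-1]: 45 consistent
Z/I-1 un ·: ZZ|Zz
Z/I-2 un ·: ZZ|Zz
Z/II-1 un I-1×I-2: ZZ|Zz
Z/II-2 un ·: ZZ|Zz
Z/III-1 un II-1×II-2: Zz
Z/III-2 un ·: Zz
Z/III-3 ? II-1×II-2: ZZ|Zz|zz
Z/IV-1 aff III-2×III-1: zz
⇒ Z over [I-1,I-2,II-1,II-2,III-1,III-2,III-3,IV-1]: 23 consistent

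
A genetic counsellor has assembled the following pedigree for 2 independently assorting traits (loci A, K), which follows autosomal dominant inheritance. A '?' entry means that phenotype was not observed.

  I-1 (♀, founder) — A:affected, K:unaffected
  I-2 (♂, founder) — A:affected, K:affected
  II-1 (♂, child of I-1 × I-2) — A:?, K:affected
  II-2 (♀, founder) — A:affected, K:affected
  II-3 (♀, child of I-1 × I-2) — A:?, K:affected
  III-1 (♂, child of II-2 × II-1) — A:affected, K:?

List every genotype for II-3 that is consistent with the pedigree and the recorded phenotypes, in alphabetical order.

A/I-1 aff ·: Aa|AA
A/I-2 aff ·: Aa|AA
A/II-1 ? I-1×I-2: aa|Aa|AA
A/II-2 aff ·: Aa|AA
A/II-3 ? I-1×I-2: aa|Aa|AA
A/III-1 aff II-2×II-1: Aa|AA
⇒ A over [I-1,I-2,II-1,II-2,II-3,III-1]: 58 consistent
K/I-1 un ·: kk
K/I-2 aff ·: Kk|KK
K/II-1 aff I-1×I-2: Kk
K/II-2 aff ·: Kk|KK
K/II-3 aff I-1×I-2: Kk
K/III-1 ? II-2×II-1: kk|Kk|KK
⇒ K over [I-1,I-2,II-1,II-2,II-3,III-1]: 10 consistent

II-3 ∈ {AA Kk, Aa Kk, aa Kk}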